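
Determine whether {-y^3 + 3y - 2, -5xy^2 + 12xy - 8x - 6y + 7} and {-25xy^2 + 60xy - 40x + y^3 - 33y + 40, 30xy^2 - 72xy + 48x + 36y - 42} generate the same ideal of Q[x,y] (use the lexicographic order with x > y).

No, the ideals differ.

Two ideals are equal iff their reduced Gröbner bases coincide (the reduced basis is unique for a fixed ordering).
Buchberger on the first generating set:
f_1 = -y^3 + 3y - 2, LT = y^3.
f_2 = -5xy^2 + 12xy - 8x - 6y + 7, LT = xy^2.

S(f_1,f_2): lcm = xy^3. S = 12/5xy^2 - 23/5xy + 2x - 6/5y^2 + 7/5y.
  leading term xy^2: subtract (-12/25)·f_2 from 12/5xy^2 - 23/5xy + 2x - 6/5y^2 + 7/5y → 29/25xy - 46/25x - 6/5y^2 - 37/25y + 84/25
  leading term xy: no divisor's leading term divides it; move 29/25xy to the remainder.
  leading term x: no divisor's leading term divides it; move -46/25x to the remainder.
  leading term y^2: no divisor's leading term divides it; move -6/5y^2 to the remainder.
  leading term y: no divisor's leading term divides it; move -37/25y to the remainder.
  leading term 1: no divisor's leading term divides it; move 84/25 to the remainder.
  remainder 29/25xy - 46/25x - 6/5y^2 - 37/25y + 84/25 ≠ 0; add g_3 = 29/25xy - 46/25x - 6/5y^2 - 37/25y + 84/25 to the basis.

S(f_1,g_3): lcm = xy^3. S = 46/29xy^2 - 3xy + 2x + 30/29y^4 + 37/29y^3 - 84/29y^2.
  leading term xy^2: subtract (-46/145)·f_2 from 46/29xy^2 - 3xy + 2x + 30/29y^4 + 37/29y^3 - 84/29y^2 → 117/145xy - 78/145x + 30/29y^4 + 37/29y^3 - 84/29y^2 - 276/145y + 322/145
  leading term xy: subtract (585/841)·g_3 from 117/145xy - 78/145x + 30/29y^4 + 37/29y^3 - 84/29y^2 - 276/145y + 322/145 → 624/841x + 30/29y^4 + 37/29y^3 - 1734/841y^2 - 735/841y - 98/841
  leading term x: no divisor's leading term divides it; move 624/841x to the remainder.
  leading term y^4: subtract (-30/29y)·f_1 from 30/29y^4 + 37/29y^3 - 1734/841y^2 - 735/841y - 98/841 → 37/29y^3 + 876/841y^2 - 2475/841y - 98/841
  leading term y^3: subtract (-37/29)·f_1 from 37/29y^3 + 876/841y^2 - 2475/841y - 98/841 → 876/841y^2 + 744/841y - 2244/841
  leading term y^2: no divisor's leading term divides it; move 876/841y^2 to the remainder.
  leading term y: no divisor's leading term divides it; move 744/841y to the remainder.
  leading term 1: no divisor's leading term divides it; move -2244/841 to the remainder.
  remainder 624/841x + 876/841y^2 + 744/841y - 2244/841 ≠ 0; add g_4 = 624/841x + 876/841y^2 + 744/841y - 2244/841 to the basis.

The other S-polynomials (S(f_2,g_3), S(f_1,g_4), S(f_2,g_4), S(g_3,g_4)) all reduce to 0 modulo the current basis, so we have a Gröbner basis.
Inter-reduce: drop elements whose leading term is divisible by another's, tail-reduce, and make monic.
Reduced Gröbner basis: {x + 73/52y^2 + 31/26y - 187/52, y^3 - 3y + 2}.

Buchberger on the second generating set:
h_1 = -25xy^2 + 60xy - 40x + y^3 - 33y + 40, LT = xy^2.
h_2 = 30xy^2 - 72xy + 48x + 36y - 42, LT = xy^2.

S(h_1,h_2): lcm = xy^2. S = -1/25y^3 + 3/25y - 1/5.
  leading term y^3: no divisor's leading term divides it; move -1/25y^3 to the remainder.
  leading term y: no divisor's leading term divides it; move 3/25y to the remainder.
  leading term 1: no divisor's leading term divides it; move -1/5 to the remainder.
  remainder -1/25y^3 + 3/25y - 1/5 ≠ 0; add k_3 = -1/25y^3 + 3/25y - 1/5 to the basis.

S(h_1,k_3): lcm = xy^3. S = -12/5xy^2 + 23/5xy - 5x - 1/25y^4 + 33/25y^2 - 8/5y.
  leading term xy^2: subtract (12/125)·h_1 from -12/5xy^2 + 23/5xy - 5x - 1/25y^4 + 33/25y^2 - 8/5y → -29/25xy - 29/25x - 1/25y^4 - 12/125y^3 + 33/25y^2 + 196/125y - 96/25
  leading term xy: no divisor's leading term divides it; move -29/25xy to the remainder.
  leading term x: no divisor's leading term divides it; move -29/25x to the remainder.
  leading term y^4: subtract (y)·k_3 from -1/25y^4 - 12/125y^3 + 33/25y^2 + 196/125y - 96/25 → -12/125y^3 + 6/5y^2 + 221/125y - 96/25
  leading term y^3: subtract (12/5)·k_3 from -12/125y^3 + 6/5y^2 + 221/125y - 96/25 → 6/5y^2 + 37/25y - 84/25
  leading term y^2: no divisor's leading term divides it; move 6/5y^2 to the remainder.
  leading term y: no divisor's leading term divides it; move 37/25y to the remainder.
  leading term 1: no divisor's leading term divides it; move -84/25 to the remainder.
  remainder -29/25xy - 29/25x + 6/5y^2 + 37/25y - 84/25 ≠ 0; add k_4 = -29/25xy - 29/25x + 6/5y^2 + 37/25y - 84/25 to the basis.

S(h_1,k_4): lcm = xy^2. S = -17/5xy + 8/5x + 721/725y^3 + 37/29y^2 - 1143/725y - 8/5.
  leading term xy: subtract (85/29)·k_4 from -17/5xy + 8/5x + 721/725y^3 + 37/29y^2 - 1143/725y - 8/5 → 5x + 721/725y^3 - 65/29y^2 - 4288/725y + 1196/145
  leading term x: no divisor's leading term divides it; move 5x to the remainder.
  leading term y^3: subtract (-721/29)·k_3 from 721/725y^3 - 65/29y^2 - 4288/725y + 1196/145 → -65/29y^2 - 85/29y + 95/29
  leading term y^2: no divisor's leading term divides it; move -65/29y^2 to the remainder.
  leading term y: no divisor's leading term divides it; move -85/29y to the remainder.
  leading term 1: no divisor's leading term divides it; move 95/29 to the remainder.
  remainder 5x - 65/29y^2 - 85/29y + 95/29 ≠ 0; add k_5 = 5x - 65/29y^2 - 85/29y + 95/29 to the basis.

The other S-polynomials (S(h_2,k_3), S(h_2,k_4), S(k_3,k_4), S(h_1,k_5), S(h_2,k_5), S(k_3,k_5), S(k_4,k_5)) all reduce to 0 modulo the current basis, so we have a Gröbner basis.
Inter-reduce: drop elements whose leading term is divisible by another's, tail-reduce, and make monic.
Reduced Gröbner basis: {x - 13/29y^2 - 17/29y + 19/29, y^3 - 3y + 5}.

The bases are distinct; the ideals are different.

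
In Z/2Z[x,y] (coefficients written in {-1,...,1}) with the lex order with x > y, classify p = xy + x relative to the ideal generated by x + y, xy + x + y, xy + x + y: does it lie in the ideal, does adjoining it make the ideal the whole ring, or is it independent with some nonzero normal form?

xy + x is independent of I; its normal form modulo I is y.

First compute the reduced Gröbner basis of I by Buchberger's algorithm.
f_1 = x + y, LT = x.
f_2 = xy + x + y, LT = xy.
f_3 = xy + x + y, LT = xy.

S(f_1,f_2): lcm = xy. S = x + y^2 + y.
  reduce S modulo (f_1, f_2, f_3):
  remainder y^2 ≠ 0; add h_4 = y^2 to the basis.

The other S-polynomials (S(f_1,f_3), S(f_2,f_3), S(f_1,h_4), S(f_2,h_4), S(f_3,h_4)) all reduce to 0 modulo the current basis, so we have a Gröbner basis.
Inter-reduce: drop elements whose leading term is divisible by another's, tail-reduce, and make monic.
Reduced Gröbner basis: {x + y, y^2}.
Label its elements g_1 = x + y, g_2 = y^2.

Reduce p = xy + x modulo G:
  leading term xy: subtract (y)·g_1 from xy + x → x + y^2
  leading term x: subtract (1)·g_1 from x + y^2 → y^2 + y
  leading term y^2: subtract (1)·g_2 from y^2 + y → y
  leading term y: no divisor's leading term divides it; move y to the remainder.
  normal form = y.
The normal form is nonzero, so p ∉ I. Since p minus its normal form lies in I, I + (p) = I + (r) where r = y; decide whether this ideal is the whole ring.
Run Buchberger on G together with r (pairs among the g_i already reduce to 0 since G is a Gröbner basis):
g_1 = x + y, LT = x.
g_2 = y^2, LT = y^2.
r = y, LT = y.

The S-polynomials (S(g_1,g_2), S(g_1,r), S(g_2,r)) all reduce to 0 modulo the current basis, so we have a Gröbner basis.
Inter-reduce: drop elements whose leading term is divisible by another's, tail-reduce, and make monic.
Reduced Gröbner basis: {x, y}.
The reduced Gröbner basis of I + (p) is {x, y} ≠ {1}, a proper ideal, so the enlarged system stays consistent: p is independent of I, with normal form y.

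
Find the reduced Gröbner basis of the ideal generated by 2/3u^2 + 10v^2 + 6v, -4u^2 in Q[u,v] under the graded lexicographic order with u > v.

G = {u^2, v^2 + 3/5v}

f_1 = 2/3u^2 + 10v^2 + 6v, LT = u^2.
f_2 = -4u^2, LT = u^2.

S(f_1,f_2): lcm = u^2. S = 15v^2 + 9v.
  leading term v^2: no divisor's leading term divides it; move 15v^2 to the remainder.
  leading term v: no divisor's leading term divides it; move 9v to the remainder.
  remainder 15v^2 + 9v ≠ 0; add g_3 = 15v^2 + 9v to the basis.

The other S-polynomials (S(f_1,g_3), S(f_2,g_3)) all reduce to 0 modulo the current basis, so we have a Gröbner basis.
Inter-reduce: drop elements whose leading term is divisible by another's, tail-reduce, and make monic.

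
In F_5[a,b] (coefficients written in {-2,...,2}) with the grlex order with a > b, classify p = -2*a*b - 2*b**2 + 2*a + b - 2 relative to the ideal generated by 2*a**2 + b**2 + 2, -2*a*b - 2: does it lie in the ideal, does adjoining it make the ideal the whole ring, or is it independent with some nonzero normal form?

First compute the reduced Gröbner basis of I by Buchberger's algorithm.
f_1 = 2*a**2 + b**2 + 2, LT = a**2.
f_2 = -2*a*b - 2, LT = a*b.

S(f_1,f_2): lcm = a**2*b. S = -2*b**3 - a + b.
  reduce S modulo (f_1, f_2):
  remainder -2*b**3 - a + b ≠ 0; add h_3 = -2*b**3 - a + b to the basis.

The other S-polynomials (S(f_1,h_3), S(f_2,h_3)) all reduce to 0 modulo the current basis, so we have a Gröbner basis.
Inter-reduce: drop elements whose leading term is divisible by another's, tail-reduce, and make monic.
Reduced Gröbner basis: {b**3 - 2*a + 2*b, a**2 - 2*b**2 + 1, a*b + 1}.
Label its elements g_1 = b**3 - 2*a + 2*b, g_2 = a**2 - 2*b**2 + 1, g_3 = a*b + 1.

Reduce p = -2*a*b - 2*b**2 + 2*a + b - 2 modulo G:
  leading term a*b: subtract (-2)·g_3 from -2*a*b - 2*b**2 + 2*a + b - 2 → -2*b**2 + 2*a + b
  leading term b**2: no divisor's leading term divides it; move -2*b**2 to the remainder.
  leading term a: no divisor's leading term divides it; move 2*a to the remainder.
  leading term b: no divisor's leading term divides it; move b to the remainder.
  normal form = -2*b**2 + 2*a + b.
The normal form is nonzero, so p ∉ I. Since p minus its normal form lies in I, I + (p) = I + (r) where r = -2*b**2 + 2*a + b; decide whether this ideal is the whole ring.
Run Buchberger on G together with r (pairs among the g_i already reduce to 0 since G is a Gröbner basis):
g_1 = b**3 - 2*a + 2*b, LT = b**3.
g_2 = a**2 - 2*b**2 + 1, LT = a**2.
g_3 = a*b + 1, LT = a*b.
r = -2*b**2 + 2*a + b, LT = b**2.

S(g_1,r): lcm = b**3. S = a*b - 2*b**2 - 2*a + 2*b.
  reduce S modulo (g_1, g_2, g_3, r):
  remainder a + b - 1 ≠ 0; add m_5 = a + b - 1 to the basis.

S(g_3,r): lcm = a*b**2. S = a**2 - 2*a*b + b.
  reduce S modulo (g_1, g_2, g_3, r, m_5):
  remainder -2 ≠ 0; add m_6 = -2 to the basis.

The other S-polynomials (S(g_1,g_2), S(g_1,g_3), S(g_2,g_3), S(g_2,r), S(g_1,m_5), S(g_2,m_5), S(g_3,m_5), S(r,m_5), S(g_1,m_6), S(g_2,m_6), S(g_3,m_6), S(r,m_6), S(m_5,m_6)) all reduce to 0 modulo the current basis, so we have a Gröbner basis.
Inter-reduce: drop elements whose leading term is divisible by another's, tail-reduce, and make monic.
Reduced Gröbner basis: {1}.
The reduced Gröbner basis of I + (p) is {1}: the ideal is the whole ring, so the enlarged system has no common solution — adjoining p is inconsistent.

Ideal membership is decidable via reduction modulo a Gröbner basis.

Adjoining -2*a*b - 2*b**2 + 2*a + b - 2 makes the ideal the whole ring: the system is inconsistent.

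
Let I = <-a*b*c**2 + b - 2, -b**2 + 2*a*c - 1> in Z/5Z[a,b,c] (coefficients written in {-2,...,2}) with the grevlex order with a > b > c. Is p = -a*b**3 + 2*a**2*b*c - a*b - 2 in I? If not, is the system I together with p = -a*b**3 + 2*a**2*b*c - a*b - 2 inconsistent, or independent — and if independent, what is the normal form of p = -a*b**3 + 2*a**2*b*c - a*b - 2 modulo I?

First compute the reduced Gröbner basis of I by Buchberger's algorithm.
f_1 = -a*b*c**2 + b - 2, LT = a*b*c**2.
f_2 = -b**2 + 2*a*c - 1, LT = b**2.

S(f_1,f_2): lcm = a*b**2*c**2. S = 2*a**2*c**3 - a*c**2 - b**2 + 2*b.
  leading term a**2*c**3: no divisor's leading term divides it; move 2*a**2*c**3 to the remainder.
  leading term a*c**2: no divisor's leading term divides it; move -a*c**2 to the remainder.
  leading term b**2: subtract (1)·f_2 from -b**2 + 2*b → -2*a*c + 2*b + 1
  leading term a*c: no divisor's leading term divides it; move -2*a*c to the remainder.
  leading term b: no divisor's leading term divides it; move 2*b to the remainder.
  leading term 1: no divisor's leading term divides it; move 1 to the remainder.
  remainder 2*a**2*c**3 - a*c**2 - 2*a*c + 2*b + 1 ≠ 0; add h_3 = 2*a**2*c**3 - a*c**2 - 2*a*c + 2*b + 1 to the basis.

S(f_1,h_3): lcm = a**2*b*c**3. S = -2*a*b*c**2 - b**2 + 2*a*c + 2*b.
  leading term a*b*c**2: subtract (2)·f_1 from -2*a*b*c**2 - b**2 + 2*a*c + 2*b → -b**2 + 2*a*c - 1
  leading term b**2: subtract (1)·f_2 from -b**2 + 2*a*c - 1 → 0
  remainder 0.

S(f_2,h_3): leading monomials are coprime, so the S-polynomial reduces to 0 (Buchberger's first criterion).
Every S-polynomial of the final basis reduces to 0, so we have a Gröbner basis.
Inter-reduce: drop elements whose leading term is divisible by another's, tail-reduce, and make monic.
Reduced Gröbner basis: {a**2*c**3 + 2*a*c**2 - a*c + b - 2, a*b*c**2 - b + 2, b**2 - 2*a*c + 1}.
Label its elements g_1 = a**2*c**3 + 2*a*c**2 - a*c + b - 2, g_2 = a*b*c**2 - b + 2, g_3 = b**2 - 2*a*c + 1.

Reduce p = -a*b**3 + 2*a**2*b*c - a*b - 2 modulo G:
  leading term a*b**3: subtract (-a*b)·g_3 from -a*b**3 + 2*a**2*b*c - a*b - 2 → -2
  leading term 1: no divisor's leading term divides it; move -2 to the remainder.
  normal form = -2.
The normal form is nonzero, so p ∉ I. Since p minus its normal form lies in I, I + (p) = I + (r) where r = -2; decide whether this ideal is the whole ring.
Here r = -2 is a nonzero constant, hence a unit: 1 ∈ I + (p), the Gröbner basis of I + (p) is {1}, and the enlarged system has no common solution — adjoining p is inconsistent.

The remainder on division by a Gröbner basis is unique — it is the normal form.

Adjoining -a*b**3 + 2*a**2*b*c - a*b - 2 makes the ideal the whole ring: the system is inconsistent.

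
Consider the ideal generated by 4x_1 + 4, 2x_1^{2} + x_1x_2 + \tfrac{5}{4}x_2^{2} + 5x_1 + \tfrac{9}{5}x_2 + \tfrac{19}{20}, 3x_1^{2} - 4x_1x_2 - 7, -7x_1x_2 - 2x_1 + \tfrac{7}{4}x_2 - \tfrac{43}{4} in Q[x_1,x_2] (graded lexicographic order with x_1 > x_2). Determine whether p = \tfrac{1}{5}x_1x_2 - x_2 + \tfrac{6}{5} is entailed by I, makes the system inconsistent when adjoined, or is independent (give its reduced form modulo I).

\tfrac{1}{5}x_1x_2 - x_2 + \tfrac{6}{5} lies in I (it reduces to 0).

First compute the reduced Gröbner basis of I by Buchberger's algorithm.
f_1 = 4x_1 + 4, LT = x_1.
f_2 = 2x_1^{2} + x_1x_2 + \tfrac{5}{4}x_2^{2} + 5x_1 + \tfrac{9}{5}x_2 + \tfrac{19}{20}, LT = x_1^{2}.
f_3 = 3x_1^{2} - 4x_1x_2 - 7, LT = x_1^{2}.
f_4 = -7x_1x_2 - 2x_1 + \tfrac{7}{4}x_2 - \tfrac{43}{4}, LT = x_1x_2.

S(f_1,f_2): lcm = x_1^{2}. S = -\tfrac{1}{2}x_1x_2 - \tfrac{5}{8}x_2^{2} - \tfrac{3}{2}x_1 - \tfrac{9}{10}x_2 - \tfrac{19}{40}.
  leading term x_1x_2: subtract (-\tfrac{1}{8}x_2)·f_1 from -\tfrac{1}{2}x_1x_2 - \tfrac{5}{8}x_2^{2} - \tfrac{3}{2}x_1 - \tfrac{9}{10}x_2 - \tfrac{19}{40} → -\tfrac{5}{8}x_2^{2} - \tfrac{3}{2}x_1 - \tfrac{2}{5}x_2 - \tfrac{19}{40}
  leading term x_2^{2}: no divisor's leading term divides it; move -\tfrac{5}{8}x_2^{2} to the remainder.
  leading term x_1: subtract (-\tfrac{3}{8})·f_1 from -\tfrac{3}{2}x_1 - \tfrac{2}{5}x_2 - \tfrac{19}{40} → -\tfrac{2}{5}x_2 + \tfrac{41}{40}
  leading term x_2: no divisor's leading term divides it; move -\tfrac{2}{5}x_2 to the remainder.
  leading term 1: no divisor's leading term divides it; move \tfrac{41}{40} to the remainder.
  remainder -\tfrac{5}{8}x_2^{2} - \tfrac{2}{5}x_2 + \tfrac{41}{40} ≠ 0; add h_5 = -\tfrac{5}{8}x_2^{2} - \tfrac{2}{5}x_2 + \tfrac{41}{40} to the basis.

S(f_1,f_3): lcm = x_1^{2}. S = \tfrac{4}{3}x_1x_2 + x_1 + \tfrac{7}{3}.
  leading term x_1x_2: subtract (\tfrac{1}{3}x_2)·f_1 from \tfrac{4}{3}x_1x_2 + x_1 + \tfrac{7}{3} → x_1 - \tfrac{4}{3}x_2 + \tfrac{7}{3}
  leading term x_1: subtract (\tfrac{1}{4})·f_1 from x_1 - \tfrac{4}{3}x_2 + \tfrac{7}{3} → -\tfrac{4}{3}x_2 + \tfrac{4}{3}
  leading term x_2: no divisor's leading term divides it; move -\tfrac{4}{3}x_2 to the remainder.
  leading term 1: no divisor's leading term divides it; move \tfrac{4}{3} to the remainder.
  remainder -\tfrac{4}{3}x_2 + \tfrac{4}{3} ≠ 0; add h_6 = -\tfrac{4}{3}x_2 + \tfrac{4}{3} to the basis.

The other S-polynomials (S(f_1,f_4), S(f_2,f_3), S(f_2,f_4), S(f_3,f_4), S(f_1,h_5), S(f_2,h_5), S(f_3,h_5), S(f_4,h_5), S(f_1,h_6), S(f_2,h_6), S(f_3,h_6), S(f_4,h_6), S(h_5,h_6)) all reduce to 0 modulo the current basis, so we have a Gröbner basis.
Inter-reduce: drop elements whose leading term is divisible by another's, tail-reduce, and make monic.
Reduced Gröbner basis: {x_1 + 1, x_2 - 1}.
Label its elements g_1 = x_1 + 1, g_2 = x_2 - 1.

Reduce p = \tfrac{1}{5}x_1x_2 - x_2 + \tfrac{6}{5} modulo G:
  leading term x_1x_2: subtract (\tfrac{1}{5}x_2)·g_1 from \tfrac{1}{5}x_1x_2 - x_2 + \tfrac{6}{5} → -\tfrac{6}{5}x_2 + \tfrac{6}{5}
  leading term x_2: subtract (-\tfrac{6}{5})·g_2 from -\tfrac{6}{5}x_2 + \tfrac{6}{5} → 0
  normal form = 0.
Since the normal form is 0, p ∈ I.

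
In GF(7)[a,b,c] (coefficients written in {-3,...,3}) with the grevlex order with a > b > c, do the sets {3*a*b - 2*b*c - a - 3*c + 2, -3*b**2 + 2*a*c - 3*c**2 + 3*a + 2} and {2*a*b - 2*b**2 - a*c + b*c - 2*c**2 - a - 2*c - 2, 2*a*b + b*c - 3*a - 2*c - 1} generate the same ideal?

Two ideals are equal iff their reduced Gröbner bases coincide (the reduced basis is unique for a fixed ordering).
Buchberger on the first generating set:
f_1 = 3*a*b - 2*b*c - a - 3*c + 2, LT = a*b.
f_2 = -3*b**2 + 2*a*c - 3*c**2 + 3*a + 2, LT = b**2.

S(f_1,f_2): lcm = a*b**2. S = 3*a**2*c - 3*b**2*c - a*c**2 + a**2 + 2*a*b - b*c + 3*a + 3*b.
  reduce S modulo (f_1, f_2):
  remainder 3*a**2*c - 3*a*c**2 + 3*c**3 + a**2 - 3*a*c - 2*b*c - a + 3*b + 1 ≠ 0; add g_3 = 3*a**2*c - 3*a*c**2 + 3*c**3 + a**2 - 3*a*c - 2*b*c - a + 3*b + 1 to the basis.

The other S-polynomials (S(f_1,g_3), S(f_2,g_3)) all reduce to 0 modulo the current basis, so we have a Gröbner basis.
Inter-reduce: drop elements whose leading term is divisible by another's, tail-reduce, and make monic.
Reduced Gröbner basis: {a**2*c - a*c**2 + c**3 - 2*a**2 - a*c - 3*b*c + 2*a + b - 2, a*b - 3*b*c + 2*a - c + 3, b**2 - 3*a*c + c**2 - a - 3}.

Buchberger on the second generating set:
h_1 = 2*a*b - 2*b**2 - a*c + b*c - 2*c**2 - a - 2*c - 2, LT = a*b.
h_2 = 2*a*b + b*c - 3*a - 2*c - 1, LT = a*b.

S(h_1,h_2): lcm = a*b. S = -b**2 + 3*a*c - c**2 + a + 3.
  reduce S modulo (h_1, h_2):
  remainder -b**2 + 3*a*c - c**2 + a + 3 ≠ 0; add k_3 = -b**2 + 3*a*c - c**2 + a + 3 to the basis.

S(h_1,k_3): lcm = a*b**2. S = -b**3 + 3*a**2*c + 3*a*b*c - 3*b**2*c - a*c**2 - b*c**2 + a**2 + 3*a*b - b*c + 3*a - b.
  reduce S modulo (h_1, h_2, k_3):
  remainder 3*a**2*c - 3*a*c**2 + 3*c**3 + a**2 - 3*a*c - 2*b*c - a + 3*b + 1 ≠ 0; add k_4 = 3*a**2*c - 3*a*c**2 + 3*c**3 + a**2 - 3*a*c - 2*b*c - a + 3*b + 1 to the basis.

The other S-polynomials (S(h_2,k_3), S(h_1,k_4), S(h_2,k_4), S(k_3,k_4)) all reduce to 0 modulo the current basis, so we have a Gröbner basis.
Inter-reduce: drop elements whose leading term is divisible by another's, tail-reduce, and make monic.
Reduced Gröbner basis: {a**2*c - a*c**2 + c**3 - 2*a**2 - a*c - 3*b*c + 2*a + b - 2, a*b - 3*b*c + 2*a - c + 3, b**2 - 3*a*c + c**2 - a - 3}.

These coincide, so the ideals are equal.
The same test decides containment: I ⊆ J iff every generator of I reduces to 0 modulo a Gröbner basis of J.

Yes, the ideals are equal.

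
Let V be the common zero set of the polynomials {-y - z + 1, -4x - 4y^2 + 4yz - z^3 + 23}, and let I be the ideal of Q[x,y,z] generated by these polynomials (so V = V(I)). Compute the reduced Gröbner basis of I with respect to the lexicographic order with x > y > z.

G = {x + 1/4z^3 + 2z^2 - 3z - 19/4, y + z - 1}

Buchberger's algorithm terminates because the ascending chain of leading-term ideals stabilizes.

f_1 = -y - z + 1, LT = y.
f_2 = -4x - 4y^2 + 4yz - z^3 + 23, LT = x.

The S-polynomials (S(f_1,f_2)) all reduce to 0 modulo the current basis, so we have a Gröbner basis.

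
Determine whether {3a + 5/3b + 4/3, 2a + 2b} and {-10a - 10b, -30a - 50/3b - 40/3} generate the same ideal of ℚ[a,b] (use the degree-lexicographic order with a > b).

Equality of ideals is decidable: compute both reduced Gröbner bases (unique for the ordering) and check whether they agree.
Buchberger on the first generating set:
f_1 = 3a + 5/3b + 4/3, LT = a.
f_2 = 2a + 2b, LT = a.

S(f_1,f_2): lcm = a. S = -4/9b + 4/9.
  leading term b: no divisor's leading term divides it; move -4/9b to the remainder.
  leading term 1: no divisor's leading term divides it; move 4/9 to the remainder.
  remainder -4/9b + 4/9 ≠ 0; add g_3 = -4/9b + 4/9 to the basis.

The other S-polynomials (S(f_1,g_3), S(f_2,g_3)) all reduce to 0 modulo the current basis, so we have a Gröbner basis.
Inter-reduce: drop elements whose leading term is divisible by another's, tail-reduce, and make monic.
Reduced Gröbner basis: {a + 1, b - 1}.

Buchberger on the second generating set:
h_1 = -10a - 10b, LT = a.
h_2 = -30a - 50/3b - 40/3, LT = a.

S(h_1,h_2): lcm = a. S = 4/9b - 4/9.
  leading term b: no divisor's leading term divides it; move 4/9b to the remainder.
  leading term 1: no divisor's leading term divides it; move -4/9 to the remainder.
  remainder 4/9b - 4/9 ≠ 0; add k_3 = 4/9b - 4/9 to the basis.

The other S-polynomials (S(h_1,k_3), S(h_2,k_3)) all reduce to 0 modulo the current basis, so we have a Gröbner basis.
Inter-reduce: drop elements whose leading term is divisible by another's, tail-reduce, and make monic.
Reduced Gröbner basis: {a + 1, b - 1}.

These coincide, so the ideals are equal.
The same test decides containment: I ⊆ J iff every generator of I reduces to 0 modulo a Gröbner basis of J.

Yes, the ideals are equal.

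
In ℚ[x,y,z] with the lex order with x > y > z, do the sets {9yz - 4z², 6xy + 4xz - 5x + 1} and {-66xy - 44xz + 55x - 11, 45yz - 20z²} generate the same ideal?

Yes, the ideals are equal.

Two ideals are equal iff their reduced Gröbner bases coincide (the reduced basis is unique for a fixed ordering).
Buchberger on the first generating set:
f_1 = 9yz - 4z², LT = yz.
f_2 = 6xy + 4xz - 5x + 1, LT = xy.

S(f_1,f_2): lcm = xyz. S = -10/9xz² + ⅚xz - ⅙z.
  reduce S modulo (f_1, f_2):
  remainder -10/9xz² + ⅚xz - ⅙z ≠ 0; add g_3 = -10/9xz² + ⅚xz - ⅙z to the basis.

The other S-polynomials (S(f_1,g_3), S(f_2,g_3)) all reduce to 0 modulo the current basis, so we have a Gröbner basis.
Inter-reduce: drop elements whose leading term is divisible by another's, tail-reduce, and make monic.
Reduced Gröbner basis: {xy + ⅔xz - ⅚x + ⅙, xz² - ¾xz + 3/20z, yz - 4/9z²}.

Buchberger on the second generating set:
h_1 = -66xy - 44xz + 55x - 11, LT = xy.
h_2 = 45yz - 20z², LT = yz.

S(h_1,h_2): lcm = xyz. S = 10/9xz² - ⅚xz + ⅙z.
  reduce S modulo (h_1, h_2):
  remainder 10/9xz² - ⅚xz + ⅙z ≠ 0; add k_3 = 10/9xz² - ⅚xz + ⅙z to the basis.

The other S-polynomials (S(h_1,k_3), S(h_2,k_3)) all reduce to 0 modulo the current basis, so we have a Gröbner basis.
Inter-reduce: drop elements whose leading term is divisible by another's, tail-reduce, and make monic.
Reduced Gröbner basis: {xy + ⅔xz - ⅚x + ⅙, xz² - ¾xz + 3/20z, yz - 4/9z²}.

Same reduced basis, so the two generating sets span the same ideal.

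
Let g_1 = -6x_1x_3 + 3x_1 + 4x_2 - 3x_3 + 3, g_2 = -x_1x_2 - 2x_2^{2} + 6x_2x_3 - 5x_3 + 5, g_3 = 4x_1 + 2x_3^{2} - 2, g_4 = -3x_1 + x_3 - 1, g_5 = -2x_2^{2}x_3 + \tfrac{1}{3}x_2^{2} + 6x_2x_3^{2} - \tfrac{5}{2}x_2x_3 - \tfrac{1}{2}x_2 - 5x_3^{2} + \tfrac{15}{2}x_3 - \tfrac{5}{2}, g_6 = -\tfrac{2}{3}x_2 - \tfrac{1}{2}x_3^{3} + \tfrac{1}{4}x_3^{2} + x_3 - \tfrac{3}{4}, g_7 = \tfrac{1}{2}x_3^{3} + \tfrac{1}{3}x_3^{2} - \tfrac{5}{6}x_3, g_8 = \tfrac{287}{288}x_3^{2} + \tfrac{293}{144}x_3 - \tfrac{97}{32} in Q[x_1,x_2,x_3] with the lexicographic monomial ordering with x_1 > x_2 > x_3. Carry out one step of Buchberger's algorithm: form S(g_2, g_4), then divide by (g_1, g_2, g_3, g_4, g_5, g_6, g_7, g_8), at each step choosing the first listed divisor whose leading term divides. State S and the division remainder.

S(g_2, g_4) = 2x_2^{2} - \tfrac{17}{3}x_2x_3 - \tfrac{1}{3}x_2 + 5x_3 - 5; remainder on division = \tfrac{222}{287}x_3 - \tfrac{222}{287}.

lcm(LM(g_2), LM(g_4)) = x_1x_2.
S = (lcm/LT(g_2))·g_2 − (lcm/LT(g_4))·g_4 = 2x_2^{2} - \tfrac{17}{3}x_2x_3 - \tfrac{1}{3}x_2 + 5x_3 - 5.
Reduce S modulo (g_1, g_2, g_3, g_4, g_5, g_6, g_7, g_8) in that order:
  leading term x_2^{2}: subtract (-3x_2)·g_6 from 2x_2^{2} - \tfrac{17}{3}x_2x_3 - \tfrac{1}{3}x_2 + 5x_3 - 5 → -\tfrac{3}{2}x_2x_3^{3} + \tfrac{3}{4}x_2x_3^{2} - \tfrac{8}{3}x_2x_3 - \tfrac{31}{12}x_2 + 5x_3 - 5
  leading term x_2x_3^{3}: subtract (\tfrac{9}{4}x_3^{3})·g_6 from -\tfrac{3}{2}x_2x_3^{3} + \tfrac{3}{4}x_2x_3^{2} - \tfrac{8}{3}x_2x_3 - \tfrac{31}{12}x_2 + 5x_3 - 5 → \tfrac{3}{4}x_2x_3^{2} - \tfrac{8}{3}x_2x_3 - \tfrac{31}{12}x_2 + \tfrac{9}{8}x_3^{6} - \tfrac{9}{16}x_3^{5} - \tfrac{9}{4}x_3^{4} + \tfrac{27}{16}x_3^{3} + 5x_3 - 5
  leading term x_2x_3^{2}: subtract (-\tfrac{9}{8}x_3^{2})·g_6 from \tfrac{3}{4}x_2x_3^{2} - \tfrac{8}{3}x_2x_3 - \tfrac{31}{12}x_2 + \tfrac{9}{8}x_3^{6} - \tfrac{9}{16}x_3^{5} - \tfrac{9}{4}x_3^{4} + \tfrac{27}{16}x_3^{3} + 5x_3 - 5 → -\tfrac{8}{3}x_2x_3 - \tfrac{31}{12}x_2 + \tfrac{9}{8}x_3^{6} - \tfrac{9}{8}x_3^{5} - \tfrac{63}{32}x_3^{4} + \tfrac{45}{16}x_3^{3} - \tfrac{27}{32}x_3^{2} + 5x_3 - 5
  leading term x_2x_3: subtract (4x_3)·g_6 from -\tfrac{8}{3}x_2x_3 - \tfrac{31}{12}x_2 + \tfrac{9}{8}x_3^{6} - \tfrac{9}{8}x_3^{5} - \tfrac{63}{32}x_3^{4} + \tfrac{45}{16}x_3^{3} - \tfrac{27}{32}x_3^{2} + 5x_3 - 5 → -\tfrac{31}{12}x_2 + \tfrac{9}{8}x_3^{6} - \tfrac{9}{8}x_3^{5} + \tfrac{1}{32}x_3^{4} + \tfrac{29}{16}x_3^{3} - \tfrac{155}{32}x_3^{2} + 8x_3 - 5
  leading term x_2: subtract (\tfrac{31}{8})·g_6 from -\tfrac{31}{12}x_2 + \tfrac{9}{8}x_3^{6} - \tfrac{9}{8}x_3^{5} + \tfrac{1}{32}x_3^{4} + \tfrac{29}{16}x_3^{3} - \tfrac{155}{32}x_3^{2} + 8x_3 - 5 → \tfrac{9}{8}x_3^{6} - \tfrac{9}{8}x_3^{5} + \tfrac{1}{32}x_3^{4} + \tfrac{15}{4}x_3^{3} - \tfrac{93}{16}x_3^{2} + \tfrac{33}{8}x_3 - \tfrac{67}{32}
  leading term x_3^{6}: subtract (\tfrac{9}{4}x_3^{3})·g_7 from \tfrac{9}{8}x_3^{6} - \tfrac{9}{8}x_3^{5} + \tfrac{1}{32}x_3^{4} + \tfrac{15}{4}x_3^{3} - \tfrac{93}{16}x_3^{2} + \tfrac{33}{8}x_3 - \tfrac{67}{32} → -\tfrac{15}{8}x_3^{5} + \tfrac{61}{32}x_3^{4} + \tfrac{15}{4}x_3^{3} - \tfrac{93}{16}x_3^{2} + \tfrac{33}{8}x_3 - \tfrac{67}{32}
  leading term x_3^{5}: subtract (-\tfrac{15}{4}x_3^{2})·g_7 from -\tfrac{15}{8}x_3^{5} + \tfrac{61}{32}x_3^{4} + \tfrac{15}{4}x_3^{3} - \tfrac{93}{16}x_3^{2} + \tfrac{33}{8}x_3 - \tfrac{67}{32} → \tfrac{101}{32}x_3^{4} + \tfrac{5}{8}x_3^{3} - \tfrac{93}{16}x_3^{2} + \tfrac{33}{8}x_3 - \tfrac{67}{32}
  leading term x_3^{4}: subtract (\tfrac{101}{16}x_3)·g_7 from \tfrac{101}{32}x_3^{4} + \tfrac{5}{8}x_3^{3} - \tfrac{93}{16}x_3^{2} + \tfrac{33}{8}x_3 - \tfrac{67}{32} → -\tfrac{71}{48}x_3^{3} - \tfrac{53}{96}x_3^{2} + \tfrac{33}{8}x_3 - \tfrac{67}{32}
  leading term x_3^{3}: subtract (-\tfrac{71}{24})·g_7 from -\tfrac{71}{48}x_3^{3} - \tfrac{53}{96}x_3^{2} + \tfrac{33}{8}x_3 - \tfrac{67}{32} → \tfrac{125}{288}x_3^{2} + \tfrac{239}{144}x_3 - \tfrac{67}{32}
  leading term x_3^{2}: subtract (\tfrac{125}{287})·g_8 from \tfrac{125}{288}x_3^{2} + \tfrac{239}{144}x_3 - \tfrac{67}{32} → \tfrac{222}{287}x_3 - \tfrac{222}{287}
  leading term x_3: no divisor's leading term divides it; move \tfrac{222}{287}x_3 to the remainder.
  leading term 1: no divisor's leading term divides it; move -\tfrac{222}{287} to the remainder.
The remainder \tfrac{222}{287}x_3 - \tfrac{222}{287} is nonzero, so it would be added as the next basis element.
An S-polynomial is built so that the two leading terms cancel; whether anything survives reduction is exactly the Gröbner-basis criterion.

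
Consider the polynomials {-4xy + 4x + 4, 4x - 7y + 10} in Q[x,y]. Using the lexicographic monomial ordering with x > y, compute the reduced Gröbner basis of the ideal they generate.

f_1 = -4xy + 4x + 4, LT = xy.
f_2 = 4x - 7y + 10, LT = x.

S(f_1,f_2): lcm = xy. S = -x + \tfrac{7}{4}y^{2} - \tfrac{5}{2}y - 1.
  leading term x: subtract (-\tfrac{1}{4})·f_2 from -x + \tfrac{7}{4}y^{2} - \tfrac{5}{2}y - 1 → \tfrac{7}{4}y^{2} - \tfrac{17}{4}y + \tfrac{3}{2}
  leading term y^{2}: no divisor's leading term divides it; move \tfrac{7}{4}y^{2} to the remainder.
  leading term y: no divisor's leading term divides it; move -\tfrac{17}{4}y to the remainder.
  leading term 1: no divisor's leading term divides it; move \tfrac{3}{2} to the remainder.
  remainder \tfrac{7}{4}y^{2} - \tfrac{17}{4}y + \tfrac{3}{2} ≠ 0; add g_3 = \tfrac{7}{4}y^{2} - \tfrac{17}{4}y + \tfrac{3}{2} to the basis.

The other S-polynomials (S(f_1,g_3), S(f_2,g_3)) all reduce to 0 modulo the current basis, so we have a Gröbner basis.
Inter-reduce: drop elements whose leading term is divisible by another's, tail-reduce, and make monic.

G = {x - \tfrac{7}{4}y + \tfrac{5}{2}, y^{2} - \tfrac{17}{7}y + \tfrac{6}{7}}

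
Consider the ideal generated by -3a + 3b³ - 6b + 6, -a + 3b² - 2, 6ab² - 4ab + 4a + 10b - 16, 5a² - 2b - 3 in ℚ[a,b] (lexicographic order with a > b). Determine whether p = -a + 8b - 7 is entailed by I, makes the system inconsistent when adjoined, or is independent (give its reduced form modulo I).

First compute the reduced Gröbner basis of I by Buchberger's algorithm.
f_1 = -3a + 3b³ - 6b + 6, LT = a.
f_2 = -a + 3b² - 2, LT = a.
f_3 = 6ab² - 4ab + 4a + 10b - 16, LT = ab².
f_4 = 5a² - 2b - 3, LT = a².

S(f_1,f_2): lcm = a. S = -b³ + 3b² + 2b - 4.
  reduce S modulo (f_1, f_2, f_3, f_4):
  remainder -b³ + 3b² + 2b - 4 ≠ 0; add h_5 = -b³ + 3b² + 2b - 4 to the basis.

S(f_1,f_3): lcm = ab². S = ⅔ab - ⅔a - b⁵ + 2b³ - 2b² - 5/3b + 8/3.
  reduce S modulo (f_1, f_2, f_3, f_4, h_5):
  remainder -27b² - 5b + 32 ≠ 0; add h_6 = -27b² - 5b + 32 to the basis.

S(f_1,f_4): lcm = a². S = -ab³ + 2ab - 2a + ⅖b + ⅗.
  reduce S modulo (f_1, f_2, f_3, f_4, h_5, h_6):
  remainder -67/45b + 67/45 ≠ 0; add h_7 = -67/45b + 67/45 to the basis.

The other S-polynomials (S(f_2,f_3), S(f_2,f_4), S(f_3,f_4), S(f_1,h_5), S(f_2,h_5), S(f_3,h_5), S(f_4,h_5), S(f_1,h_6), S(f_2,h_6), S(f_3,h_6), S(f_4,h_6), S(h_5,h_6), S(f_1,h_7), S(f_2,h_7), S(f_3,h_7), S(f_4,h_7), S(h_5,h_7), S(h_6,h_7)) all reduce to 0 modulo the current basis, so we have a Gröbner basis.
Inter-reduce: drop elements whose leading term is divisible by another's, tail-reduce, and make monic.
Reduced Gröbner basis: {a - 1, b - 1}.
Label its elements g_1 = a - 1, g_2 = b - 1.

Reduce p = -a + 8b - 7 modulo G:
  leading term a: subtract (-1)·g_1 from -a + 8b - 7 → 8b - 8
  leading term b: subtract (8)·g_2 from 8b - 8 → 0
  normal form = 0.
Since the normal form is 0, p ∈ I.

-a + 8b - 7 lies in I (it reduces to 0).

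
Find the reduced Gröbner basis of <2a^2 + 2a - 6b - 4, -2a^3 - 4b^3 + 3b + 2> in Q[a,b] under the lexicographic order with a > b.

This is the nonlinear analogue of row-reducing a linear system.

f_1 = 2a^2 + 2a - 6b - 4, LT = a^2.
f_2 = -2a^3 - 4b^3 + 3b + 2, LT = a^3.

S(f_1,f_2): lcm = a^3. S = a^2 - 3ab - 2a - 2b^3 + 3/2b + 1.
  reduce S modulo (f_1, f_2):
  remainder -3ab - 3a - 2b^3 + 9/2b + 3 ≠ 0; add g_3 = -3ab - 3a - 2b^3 + 9/2b + 3 to the basis.

S(f_1,g_3): lcm = a^2b. S = -a^2 - 2/3ab^3 + 5/2ab + a - 3b^2 - 2b.
  reduce S modulo (f_1, f_2, g_3):
  remainder 1/6a + 4/9b^5 - 4/9b^4 - 20/9b^3 - 8/3b^2 - 19/12b - 1/6 ≠ 0; add g_4 = 1/6a + 4/9b^5 - 4/9b^4 - 20/9b^3 - 8/3b^2 - 19/12b - 1/6 to the basis.

S(f_1,g_4): lcm = a^2. S = -8/3ab^5 + 8/3ab^4 + 40/3ab^3 + 16ab^2 + 19/2ab + 2a - 3b - 2.
  reduce S modulo (f_1, f_2, g_3, g_4):
  remainder 16/9b^7 - 32/9b^6 - 32/3b^5 + 4/3b^4 + 23b^3 + 28b^2 + 12b ≠ 0; add g_5 = 16/9b^7 - 32/9b^6 - 32/3b^5 + 4/3b^4 + 23b^3 + 28b^2 + 12b to the basis.

S(f_2,g_4): lcm = a^3. S = -8/3a^2b^5 + 8/3a^2b^4 + 40/3a^2b^3 + 16a^2b^2 + 19/2a^2b + a^2 + 2b^3 - 3/2b - 1.
  reduce S modulo (f_1, f_2, g_3, g_4, g_5):
  remainder -8b^6 + 48b^4 + 90b^3 + 153/2b^2 + 27b ≠ 0; add g_6 = -8b^6 + 48b^4 + 90b^3 + 153/2b^2 + 27b to the basis.

The other S-polynomials (S(f_2,g_3), S(g_3,g_4), S(f_1,g_5), S(f_2,g_5), S(g_3,g_5), S(g_4,g_5), S(f_1,g_6), S(f_2,g_6), S(g_3,g_6), S(g_4,g_6), S(g_5,g_6)) all reduce to 0 modulo the current basis, so we have a Gröbner basis.
Inter-reduce: drop elements whose leading term is divisible by another's, tail-reduce, and make monic.

G = {a + 8/3b^5 - 8/3b^4 - 40/3b^3 - 16b^2 - 19/2b - 1, b^6 - 6b^4 - 45/4b^3 - 153/16b^2 - 27/8b}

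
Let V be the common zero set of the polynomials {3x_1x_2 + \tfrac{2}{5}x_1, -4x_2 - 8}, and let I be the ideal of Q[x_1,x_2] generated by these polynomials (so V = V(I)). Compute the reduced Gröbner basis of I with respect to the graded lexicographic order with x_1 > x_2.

G = {x_1, x_2 + 2}

f_1 = 3x_1x_2 + \tfrac{2}{5}x_1, LT = x_1x_2.
f_2 = -4x_2 - 8, LT = x_2.

S(f_1,f_2): lcm = x_1x_2. S = -\tfrac{28}{15}x_1.
  leading term x_1: no divisor's leading term divides it; move -\tfrac{28}{15}x_1 to the remainder.
  remainder -\tfrac{28}{15}x_1 ≠ 0; add g_3 = -\tfrac{28}{15}x_1 to the basis.

S(f_1,g_3): lcm = x_1x_2. S = \tfrac{2}{15}x_1.
  leading term x_1: subtract (-\tfrac{1}{14})·g_3 from \tfrac{2}{15}x_1 → 0
  remainder 0.

S(f_2,g_3): leading monomials are coprime, so the S-polynomial reduces to 0 (Buchberger's first criterion).
Every S-polynomial of the final basis reduces to 0, so we have a Gröbner basis.
Inter-reduce: drop elements whose leading term is divisible by another's, tail-reduce, and make monic.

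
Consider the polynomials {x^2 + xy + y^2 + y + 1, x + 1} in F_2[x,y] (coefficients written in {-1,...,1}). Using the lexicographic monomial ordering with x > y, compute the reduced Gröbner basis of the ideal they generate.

G = {x + 1, y^2}

The reduced Gröbner basis is the canonical form of the ideal for this ordering.

f_1 = x^2 + xy + y^2 + y + 1, LT = x^2.
f_2 = x + 1, LT = x.

S(f_1,f_2): lcm = x^2. S = xy + x + y^2 + y + 1.
  leading term xy: subtract (y)·f_2 from xy + x + y^2 + y + 1 → x + y^2 + 1
  leading term x: subtract (1)·f_2 from x + y^2 + 1 → y^2
  leading term y^2: no divisor's leading term divides it; move y^2 to the remainder.
  remainder y^2 ≠ 0; add g_3 = y^2 to the basis.

The other S-polynomials (S(f_1,g_3), S(f_2,g_3)) all reduce to 0 modulo the current basis, so we have a Gröbner basis.
Inter-reduce: drop elements whose leading term is divisible by another's, tail-reduce, and make monic.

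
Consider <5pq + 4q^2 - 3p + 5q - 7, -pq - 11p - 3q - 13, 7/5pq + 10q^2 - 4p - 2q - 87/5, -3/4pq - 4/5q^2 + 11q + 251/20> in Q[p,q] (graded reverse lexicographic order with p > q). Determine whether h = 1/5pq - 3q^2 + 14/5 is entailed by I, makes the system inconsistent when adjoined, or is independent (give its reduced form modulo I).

First compute the reduced Gröbner basis of I by Buchberger's algorithm.
f_1 = 5pq + 4q^2 - 3p + 5q - 7, LT = pq.
f_2 = -pq - 11p - 3q - 13, LT = pq.
f_3 = 7/5pq + 10q^2 - 4p - 2q - 87/5, LT = pq.
f_4 = -3/4pq - 4/5q^2 + 11q + 251/20, LT = pq.

S(f_1,f_2): lcm = pq. S = 4/5q^2 - 58/5p - 2q - 72/5.
  reduce S modulo (f_1, f_2, f_3, f_4):
  remainder 4/5q^2 - 58/5p - 2q - 72/5 ≠ 0; add k_5 = 4/5q^2 - 58/5p - 2q - 72/5 to the basis.

S(f_1,f_3): lcm = pq. S = -222/35q^2 + 79/35p + 17/7q + 386/35.
  reduce S modulo (f_1, f_2, f_3, f_4, k_5):
  remainder -628/7p - 94/7q - 722/7 ≠ 0; add k_6 = -628/7p - 94/7q - 722/7 to the basis.

S(f_1,f_4): lcm = pq. S = -4/15q^2 - 3/5p + 47/3q + 46/3.
  reduce S modulo (f_1, f_2, f_3, f_4, k_5, k_6):
  remainder 73799/4710q + 73799/4710 ≠ 0; add k_7 = 73799/4710q + 73799/4710 to the basis.

The other S-polynomials (S(f_2,f_3), S(f_2,f_4), S(f_3,f_4), S(f_1,k_5), S(f_2,k_5), S(f_3,k_5), S(f_4,k_5), S(f_1,k_6), S(f_2,k_6), S(f_3,k_6), S(f_4,k_6), S(k_5,k_6), S(f_1,k_7), S(f_2,k_7), S(f_3,k_7), S(f_4,k_7), S(k_5,k_7), S(k_6,k_7)) all reduce to 0 modulo the current basis, so we have a Gröbner basis.
Inter-reduce: drop elements whose leading term is divisible by another's, tail-reduce, and make monic.
Reduced Gröbner basis: {p + 1, q + 1}.
Label its elements g_1 = p + 1, g_2 = q + 1.

Reduce h = 1/5pq - 3q^2 + 14/5 modulo G:
  leading term pq: subtract (1/5q)·g_1 from 1/5pq - 3q^2 + 14/5 → -3q^2 - 1/5q + 14/5
  leading term q^2: subtract (-3q)·g_2 from -3q^2 - 1/5q + 14/5 → 14/5q + 14/5
  leading term q: subtract (14/5)·g_2 from 14/5q + 14/5 → 0
  normal form = 0.
Since the normal form is 0, h ∈ I.

1/5pq - 3q^2 + 14/5 lies in I (it reduces to 0).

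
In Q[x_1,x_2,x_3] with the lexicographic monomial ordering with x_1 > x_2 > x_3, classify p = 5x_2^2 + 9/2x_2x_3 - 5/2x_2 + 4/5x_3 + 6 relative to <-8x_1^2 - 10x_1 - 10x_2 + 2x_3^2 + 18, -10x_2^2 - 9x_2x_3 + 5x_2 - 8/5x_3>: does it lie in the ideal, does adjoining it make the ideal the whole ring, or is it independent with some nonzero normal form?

Adjoining 5x_2^2 + 9/2x_2x_3 - 5/2x_2 + 4/5x_3 + 6 makes the ideal the whole ring: the system is inconsistent.

First compute the reduced Gröbner basis of I by Buchberger's algorithm.
f_1 = -8x_1^2 - 10x_1 - 10x_2 + 2x_3^2 + 18, LT = x_1^2.
f_2 = -10x_2^2 - 9x_2x_3 + 5x_2 - 8/5x_3, LT = x_2^2.

The S-polynomials (S(f_1,f_2)) all reduce to 0 modulo the current basis, so we have a Gröbner basis.
Inter-reduce: drop elements whose leading term is divisible by another's, tail-reduce, and make monic.
Reduced Gröbner basis: {x_1^2 + 5/4x_1 + 5/4x_2 - 1/4x_3^2 - 9/4, x_2^2 + 9/10x_2x_3 - 1/2x_2 + 4/25x_3}.
Label its elements g_1 = x_1^2 + 5/4x_1 + 5/4x_2 - 1/4x_3^2 - 9/4, g_2 = x_2^2 + 9/10x_2x_3 - 1/2x_2 + 4/25x_3.

Reduce p = 5x_2^2 + 9/2x_2x_3 - 5/2x_2 + 4/5x_3 + 6 modulo G:
  leading term x_2^2: subtract (5)·g_2 from 5x_2^2 + 9/2x_2x_3 - 5/2x_2 + 4/5x_3 + 6 → 6
  leading term 1: no divisor's leading term divides it; move 6 to the remainder.
  normal form = 6.
The normal form is nonzero, so p ∉ I. Since p minus its normal form lies in I, I + (p) = I + (r) where r = 6; decide whether this ideal is the whole ring.
Here r = 6 is a nonzero constant, hence a unit: 1 ∈ I + (p), the Gröbner basis of I + (p) is {1}, and the enlarged system has no common solution — adjoining p is inconsistent.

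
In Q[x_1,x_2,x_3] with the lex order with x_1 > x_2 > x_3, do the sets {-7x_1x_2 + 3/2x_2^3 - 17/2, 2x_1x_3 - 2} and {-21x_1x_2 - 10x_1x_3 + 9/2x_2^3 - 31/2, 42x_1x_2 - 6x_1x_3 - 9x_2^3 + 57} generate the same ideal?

Yes, the ideals are equal.

Since reduced Gröbner bases are canonical representatives of ideals under a given ordering, it suffices to compute and compare them.
Buchberger on the first generating set:
f_1 = -7x_1x_2 + 3/2x_2^3 - 17/2, LT = x_1x_2.
f_2 = 2x_1x_3 - 2, LT = x_1x_3.

S(f_1,f_2): lcm = x_1x_2x_3. S = -3/14x_2^3x_3 + x_2 + 17/14x_3.
  leading term x_2^3x_3: no divisor's leading term divides it; move -3/14x_2^3x_3 to the remainder.
  leading term x_2: no divisor's leading term divides it; move x_2 to the remainder.
  leading term x_3: no divisor's leading term divides it; move 17/14x_3 to the remainder.
  remainder -3/14x_2^3x_3 + x_2 + 17/14x_3 ≠ 0; add g_3 = -3/14x_2^3x_3 + x_2 + 17/14x_3 to the basis.

The other S-polynomials (S(f_1,g_3), S(f_2,g_3)) all reduce to 0 modulo the current basis, so we have a Gröbner basis.
Inter-reduce: drop elements whose leading term is divisible by another's, tail-reduce, and make monic.
Reduced Gröbner basis: {x_1x_2 - 3/14x_2^3 + 17/14, x_1x_3 - 1, x_2^3x_3 - 14/3x_2 - 17/3x_3}.

Buchberger on the second generating set:
h_1 = -21x_1x_2 - 10x_1x_3 + 9/2x_2^3 - 31/2, LT = x_1x_2.
h_2 = 42x_1x_2 - 6x_1x_3 - 9x_2^3 + 57, LT = x_1x_2.

S(h_1,h_2): lcm = x_1x_2. S = 13/21x_1x_3 - 13/21.
  leading term x_1x_3: no divisor's leading term divides it; move 13/21x_1x_3 to the remainder.
  leading term 1: no divisor's leading term divides it; move -13/21 to the remainder.
  remainder 13/21x_1x_3 - 13/21 ≠ 0; add k_3 = 13/21x_1x_3 - 13/21 to the basis.

S(h_1,k_3): lcm = x_1x_2x_3. S = 10/21x_1x_3^2 - 3/14x_2^3x_3 + x_2 + 31/42x_3.
  leading term x_1x_3^2: subtract (10/13x_3)·k_3 from 10/21x_1x_3^2 - 3/14x_2^3x_3 + x_2 + 31/42x_3 → -3/14x_2^3x_3 + x_2 + 17/14x_3
  leading term x_2^3x_3: no divisor's leading term divides it; move -3/14x_2^3x_3 to the remainder.
  leading term x_2: no divisor's leading term divides it; move x_2 to the remainder.
  leading term x_3: no divisor's leading term divides it; move 17/14x_3 to the remainder.
  remainder -3/14x_2^3x_3 + x_2 + 17/14x_3 ≠ 0; add k_4 = -3/14x_2^3x_3 + x_2 + 17/14x_3 to the basis.

The other S-polynomials (S(h_2,k_3), S(h_1,k_4), S(h_2,k_4), S(k_3,k_4)) all reduce to 0 modulo the current basis, so we have a Gröbner basis.
Inter-reduce: drop elements whose leading term is divisible by another's, tail-reduce, and make monic.
Reduced Gröbner basis: {x_1x_2 - 3/14x_2^3 + 17/14, x_1x_3 - 1, x_2^3x_3 - 14/3x_2 - 17/3x_3}.

The two bases agree; hence the ideals are identical.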